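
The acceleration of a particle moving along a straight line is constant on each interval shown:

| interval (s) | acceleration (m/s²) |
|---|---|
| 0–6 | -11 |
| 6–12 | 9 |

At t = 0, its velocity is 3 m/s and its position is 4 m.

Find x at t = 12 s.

On each constant-a segment, Δv = aΔt and Δx = v₀Δt + ½aΔt²; chain segment to segment.
0–6 s: v starts 3 m/s; Δx = 3·6 + ½·-11·6² = -180 m; v ends -63 m/s.
6–12 s: v starts -63 m/s; Δx = -63·6 + ½·9·6² = -216 m; v ends -9 m/s.
x(12) = 4 + Σ Δx = -392 m.

-392 m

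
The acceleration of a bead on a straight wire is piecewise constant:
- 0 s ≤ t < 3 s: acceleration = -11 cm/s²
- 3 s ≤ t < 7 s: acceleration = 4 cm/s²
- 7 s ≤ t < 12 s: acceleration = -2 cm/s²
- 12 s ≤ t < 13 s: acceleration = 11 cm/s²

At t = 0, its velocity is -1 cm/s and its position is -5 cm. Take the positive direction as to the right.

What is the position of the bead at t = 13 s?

On each constant-a segment, Δv = aΔt and Δx = v₀Δt + ½aΔt²; chain segment to segment.
0–3 s: v starts -1 cm/s; Δx = -1·3 + ½·-11·3² = -52.5 cm; v ends -34 cm/s.
3–7 s: v starts -34 cm/s; Δx = -34·4 + ½·4·4² = -104 cm; v ends -18 cm/s.
7–12 s: v starts -18 cm/s; Δx = -18·5 + ½·-2·5² = -115 cm; v ends -28 cm/s.
12–13 s: v starts -28 cm/s; Δx = -28·1 + ½·11·1² = -22.5 cm; v ends -17 cm/s.
x(13) = -5 + Σ Δx = -299 cm.

-299 cm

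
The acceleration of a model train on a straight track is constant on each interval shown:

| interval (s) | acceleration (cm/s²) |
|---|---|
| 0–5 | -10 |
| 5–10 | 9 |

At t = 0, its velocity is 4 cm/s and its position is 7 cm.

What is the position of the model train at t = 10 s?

On each constant-a segment, Δv = aΔt and Δx = v₀Δt + ½aΔt²; chain segment to segment.
0–5 s: v starts 4 cm/s; Δx = 4·5 + ½·-10·5² = -105 cm; v ends -46 cm/s.
5–10 s: v starts -46 cm/s; Δx = -46·5 + ½·9·5² = -117.5 cm; v ends -1 cm/s.
x(10) = 7 + Σ Δx = -215.5 cm.

-215.5 cm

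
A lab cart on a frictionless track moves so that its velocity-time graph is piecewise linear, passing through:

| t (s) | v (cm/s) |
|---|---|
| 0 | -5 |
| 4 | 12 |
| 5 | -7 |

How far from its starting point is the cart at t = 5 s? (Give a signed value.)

16.5 cm

Displacement is the signed area under the v-t curve.
0–4 s: ½(-5 + 12)(4) = 14 cm
4–5 s: ½(12 + -7)(1) = 2.5 cm
Net displacement = 16.5 cm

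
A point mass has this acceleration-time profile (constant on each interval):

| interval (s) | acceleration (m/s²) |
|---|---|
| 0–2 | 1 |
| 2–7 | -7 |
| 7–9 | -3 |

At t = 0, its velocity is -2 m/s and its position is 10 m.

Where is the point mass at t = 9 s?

On each constant-a segment, Δv = aΔt and Δx = v₀Δt + ½aΔt²; chain segment to segment.
0–2 s: v starts -2 m/s; Δx = -2·2 + ½·1·2² = -2 m; v ends 0 m/s.
2–7 s: v starts 0 m/s; Δx = 0·5 + ½·-7·5² = -87.5 m; v ends -35 m/s.
7–9 s: v starts -35 m/s; Δx = -35·2 + ½·-3·2² = -76 m; v ends -41 m/s.
x(9) = 10 + Σ Δx = -155.5 m.

-155.5 m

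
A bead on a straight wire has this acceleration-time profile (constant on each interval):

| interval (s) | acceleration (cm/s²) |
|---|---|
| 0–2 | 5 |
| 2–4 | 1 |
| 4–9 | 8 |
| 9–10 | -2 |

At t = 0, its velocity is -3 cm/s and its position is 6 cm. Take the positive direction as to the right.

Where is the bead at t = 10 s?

219 cm

On each constant-a segment, Δv = aΔt and Δx = v₀Δt + ½aΔt²; chain segment to segment.
0–2 s: v starts -3 cm/s; Δx = -3·2 + ½·5·2² = 4 cm; v ends 7 cm/s.
2–4 s: v starts 7 cm/s; Δx = 7·2 + ½·1·2² = 16 cm; v ends 9 cm/s.
4–9 s: v starts 9 cm/s; Δx = 9·5 + ½·8·5² = 145 cm; v ends 49 cm/s.
9–10 s: v starts 49 cm/s; Δx = 49·1 + ½·-2·1² = 48 cm; v ends 47 cm/s.
x(10) = 6 + Σ Δx = 219 cm.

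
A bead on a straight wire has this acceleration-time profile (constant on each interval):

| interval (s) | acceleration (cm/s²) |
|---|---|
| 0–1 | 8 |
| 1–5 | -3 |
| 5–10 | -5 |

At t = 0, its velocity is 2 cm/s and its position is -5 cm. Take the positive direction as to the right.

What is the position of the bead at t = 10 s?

On each constant-a segment, Δv = aΔt and Δx = v₀Δt + ½aΔt²; chain segment to segment.
0–1 s: v starts 2 cm/s; Δx = 2·1 + ½·8·1² = 6 cm; v ends 10 cm/s.
1–5 s: v starts 10 cm/s; Δx = 10·4 + ½·-3·4² = 16 cm; v ends -2 cm/s.
5–10 s: v starts -2 cm/s; Δx = -2·5 + ½·-5·5² = -72.5 cm; v ends -27 cm/s.
x(10) = -5 + Σ Δx = -55.5 cm.

-55.5 cm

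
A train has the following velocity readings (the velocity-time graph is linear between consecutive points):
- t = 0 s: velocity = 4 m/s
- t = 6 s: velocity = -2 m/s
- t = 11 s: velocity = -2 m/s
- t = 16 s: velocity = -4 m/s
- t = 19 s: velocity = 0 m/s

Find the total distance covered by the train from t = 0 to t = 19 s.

41 m

Distance (not displacement) is the total path length: add the absolute areas under v-t.
0–6 s: v = 0 at t = 4 s; triangle areas 8 + 2 = 10 m
6–11 s: |-2| × 5 = 10 m
11–16 s: |½(-2 + -4)(5)| = 15 m
16–19 s: |½(-4 + 0)(3)| = 6 m
Total distance = 41 m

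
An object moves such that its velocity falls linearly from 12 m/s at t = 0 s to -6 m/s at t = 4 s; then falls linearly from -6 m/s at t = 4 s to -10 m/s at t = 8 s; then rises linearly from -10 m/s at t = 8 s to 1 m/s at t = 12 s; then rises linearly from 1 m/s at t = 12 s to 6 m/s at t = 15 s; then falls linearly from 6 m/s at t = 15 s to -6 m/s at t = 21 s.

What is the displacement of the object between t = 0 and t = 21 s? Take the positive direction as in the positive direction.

-27.5 m

Displacement is the signed area under the v-t curve.
0–4 s: ½(12 + -6)(4) = 12 m
4–8 s: ½(-6 + -10)(4) = -32 m
8–12 s: ½(-10 + 1)(4) = -18 m
12–15 s: ½(1 + 6)(3) = 10.5 m
15–21 s: ½(6 + -6)(6) = 0 m
Net displacement = -27.5 m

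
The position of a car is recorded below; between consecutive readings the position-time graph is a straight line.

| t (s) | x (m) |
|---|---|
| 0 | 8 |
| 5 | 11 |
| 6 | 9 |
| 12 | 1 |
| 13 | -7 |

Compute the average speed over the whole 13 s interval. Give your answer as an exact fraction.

Average speed = (total path length)/(elapsed time); on a piecewise-linear x-t graph the path length is Σ|Δx|.
0–5 s: |Δx| = |11 − 8| = 3 m
5–6 s: |Δx| = |9 − 11| = 2 m
6–12 s: |Δx| = |1 − 9| = 8 m
12–13 s: |Δx| = |-7 − 1| = 8 m
Total path = 21 m; average speed = 21/13 = 21/13 m/s.

21/13 m/s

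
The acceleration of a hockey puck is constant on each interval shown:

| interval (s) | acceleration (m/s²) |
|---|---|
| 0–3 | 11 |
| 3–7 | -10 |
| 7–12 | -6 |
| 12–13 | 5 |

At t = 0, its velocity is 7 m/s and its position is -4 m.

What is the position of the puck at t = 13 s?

44 m

On each constant-a segment, Δv = aΔt and Δx = v₀Δt + ½aΔt²; chain segment to segment.
0–3 s: v starts 7 m/s; Δx = 7·3 + ½·11·3² = 70.5 m; v ends 40 m/s.
3–7 s: v starts 40 m/s; Δx = 40·4 + ½·-10·4² = 80 m; v ends 0 m/s.
7–12 s: v starts 0 m/s; Δx = 0·5 + ½·-6·5² = -75 m; v ends -30 m/s.
12–13 s: v starts -30 m/s; Δx = -30·1 + ½·5·1² = -27.5 m; v ends -25 m/s.
x(13) = -4 + Σ Δx = 44 m.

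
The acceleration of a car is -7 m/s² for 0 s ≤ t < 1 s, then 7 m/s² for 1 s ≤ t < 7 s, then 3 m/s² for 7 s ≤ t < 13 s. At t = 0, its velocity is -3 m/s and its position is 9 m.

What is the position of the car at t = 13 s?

314.5 m

On each constant-a segment, Δv = aΔt and Δx = v₀Δt + ½aΔt²; chain segment to segment.
0–1 s: v starts -3 m/s; Δx = -3·1 + ½·-7·1² = -6.5 m; v ends -10 m/s.
1–7 s: v starts -10 m/s; Δx = -10·6 + ½·7·6² = 66 m; v ends 32 m/s.
7–13 s: v starts 32 m/s; Δx = 32·6 + ½·3·6² = 246 m; v ends 50 m/s.
x(13) = 9 + Σ Δx = 314.5 m.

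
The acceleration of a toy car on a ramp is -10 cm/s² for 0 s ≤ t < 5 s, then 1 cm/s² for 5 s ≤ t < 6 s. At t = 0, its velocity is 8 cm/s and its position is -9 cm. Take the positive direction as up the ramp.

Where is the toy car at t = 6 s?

On each constant-a segment, Δv = aΔt and Δx = v₀Δt + ½aΔt²; chain segment to segment.
0–5 s: v starts 8 cm/s; Δx = 8·5 + ½·-10·5² = -85 cm; v ends -42 cm/s.
5–6 s: v starts -42 cm/s; Δx = -42·1 + ½·1·1² = -41.5 cm; v ends -41 cm/s.
x(6) = -9 + Σ Δx = -135.5 cm.

-135.5 cm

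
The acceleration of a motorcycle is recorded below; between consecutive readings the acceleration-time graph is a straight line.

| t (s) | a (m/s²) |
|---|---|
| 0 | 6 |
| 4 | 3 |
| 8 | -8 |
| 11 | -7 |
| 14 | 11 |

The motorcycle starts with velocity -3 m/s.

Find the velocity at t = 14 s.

-11.5 m/s

Δv equals the area under the a-t graph; then v = v₀ + Δv.
0–4 s: ½(6 + 3)(4) = 18 m/s
4–8 s: ½(3 + -8)(4) = -10 m/s
8–11 s: ½(-8 + -7)(3) = -22.5 m/s
11–14 s: ½(-7 + 11)(3) = 6 m/s
Δv = -8.5 m/s, so v(14) = -3 + (-8.5) = -11.5 m/s.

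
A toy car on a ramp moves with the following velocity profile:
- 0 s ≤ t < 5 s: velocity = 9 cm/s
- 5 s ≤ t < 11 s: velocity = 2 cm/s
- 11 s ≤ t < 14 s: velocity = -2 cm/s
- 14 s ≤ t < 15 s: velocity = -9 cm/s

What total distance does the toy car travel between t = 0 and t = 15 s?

72 cm

Distance (not displacement) is the total path length: add the absolute areas under v-t.
0–5 s: |9| × 5 = 45 cm
5–11 s: |2| × 6 = 12 cm
11–14 s: |-2| × 3 = 6 cm
14–15 s: |-9| × 1 = 9 cm
Total distance = 72 cm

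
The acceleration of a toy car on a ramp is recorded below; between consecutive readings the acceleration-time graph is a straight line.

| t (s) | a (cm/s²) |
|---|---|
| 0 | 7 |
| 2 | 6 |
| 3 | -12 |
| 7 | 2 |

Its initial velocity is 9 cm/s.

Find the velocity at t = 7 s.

-1 cm/s

Δv equals the area under the a-t graph; then v = v₀ + Δv.
0–2 s: ½(7 + 6)(2) = 13 cm/s
2–3 s: ½(6 + -12)(1) = -3 cm/s
3–7 s: ½(-12 + 2)(4) = -20 cm/s
Δv = -10 cm/s, so v(7) = 9 + (-10) = -1 cm/s.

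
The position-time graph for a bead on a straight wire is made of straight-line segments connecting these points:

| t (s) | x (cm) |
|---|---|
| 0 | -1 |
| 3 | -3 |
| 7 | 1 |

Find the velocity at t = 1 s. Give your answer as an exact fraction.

-2/3 cm/s

Velocity is the slope of the x-t graph on 0–3 s: (-3 − -1)/(3 − 0) = -2/3 cm/s.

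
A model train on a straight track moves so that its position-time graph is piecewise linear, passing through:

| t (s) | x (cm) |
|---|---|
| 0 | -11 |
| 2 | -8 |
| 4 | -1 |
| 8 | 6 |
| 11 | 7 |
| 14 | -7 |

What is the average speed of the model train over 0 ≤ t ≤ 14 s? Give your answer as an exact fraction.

Average speed = (total path length)/(elapsed time); on a piecewise-linear x-t graph the path length is Σ|Δx|.
0–2 s: |Δx| = |-8 − -11| = 3 cm
2–4 s: |Δx| = |-1 − -8| = 7 cm
4–8 s: |Δx| = |6 − -1| = 7 cm
8–11 s: |Δx| = |7 − 6| = 1 cm
11–14 s: |Δx| = |-7 − 7| = 14 cm
Total path = 32 cm; average speed = 32/14 = 16/7 cm/s.

16/7 cm/s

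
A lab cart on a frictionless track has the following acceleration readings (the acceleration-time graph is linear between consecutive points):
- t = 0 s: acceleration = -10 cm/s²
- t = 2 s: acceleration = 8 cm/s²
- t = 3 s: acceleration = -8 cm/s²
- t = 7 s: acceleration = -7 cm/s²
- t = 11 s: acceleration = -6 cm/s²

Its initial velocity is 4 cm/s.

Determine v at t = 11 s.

-54 cm/s

Δv equals the area under the a-t graph; then v = v₀ + Δv.
0–2 s: ½(-10 + 8)(2) = -2 cm/s
2–3 s: ½(8 + -8)(1) = 0 cm/s
3–7 s: ½(-8 + -7)(4) = -30 cm/s
7–11 s: ½(-7 + -6)(4) = -26 cm/s
Δv = -58 cm/s, so v(11) = 4 + (-58) = -54 cm/s.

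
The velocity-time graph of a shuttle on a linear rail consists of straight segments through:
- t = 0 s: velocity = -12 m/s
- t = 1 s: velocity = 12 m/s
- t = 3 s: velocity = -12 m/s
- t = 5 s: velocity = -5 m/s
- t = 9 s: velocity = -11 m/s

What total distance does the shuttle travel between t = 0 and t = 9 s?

67 m

Distance (not displacement) is the total path length: add the absolute areas under v-t.
0–1 s: v = 0 at t = 0.5 s; triangle areas 3 + 3 = 6 m
1–3 s: v = 0 at t = 2 s; triangle areas 6 + 6 = 12 m
3–5 s: |½(-12 + -5)(2)| = 17 m
5–9 s: |½(-5 + -11)(4)| = 32 m
Total distance = 67 m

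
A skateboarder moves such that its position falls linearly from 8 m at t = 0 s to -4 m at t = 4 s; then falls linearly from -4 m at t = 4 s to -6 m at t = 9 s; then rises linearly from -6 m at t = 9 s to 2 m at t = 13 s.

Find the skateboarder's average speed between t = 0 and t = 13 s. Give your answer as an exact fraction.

22/13 m/s

Average speed = (total path length)/(elapsed time); on a piecewise-linear x-t graph the path length is Σ|Δx|.
0–4 s: |Δx| = |-4 − 8| = 12 m
4–9 s: |Δx| = |-6 − -4| = 2 m
9–13 s: |Δx| = |2 − -6| = 8 m
Total path = 22 m; average speed = 22/13 = 22/13 m/s.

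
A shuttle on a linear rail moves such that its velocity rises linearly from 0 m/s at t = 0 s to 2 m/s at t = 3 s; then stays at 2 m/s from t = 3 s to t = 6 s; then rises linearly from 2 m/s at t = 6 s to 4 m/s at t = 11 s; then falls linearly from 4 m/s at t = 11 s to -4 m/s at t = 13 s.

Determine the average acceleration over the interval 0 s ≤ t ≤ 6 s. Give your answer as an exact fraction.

Average acceleration = Δv/Δt = (2 − 0)/(6 − 0) = 1/3 m/s².

1/3 m/s²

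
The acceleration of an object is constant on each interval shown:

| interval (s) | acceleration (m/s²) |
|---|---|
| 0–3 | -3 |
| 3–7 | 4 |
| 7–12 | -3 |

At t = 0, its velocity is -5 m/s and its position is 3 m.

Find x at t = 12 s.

On each constant-a segment, Δv = aΔt and Δx = v₀Δt + ½aΔt²; chain segment to segment.
0–3 s: v starts -5 m/s; Δx = -5·3 + ½·-3·3² = -28.5 m; v ends -14 m/s.
3–7 s: v starts -14 m/s; Δx = -14·4 + ½·4·4² = -24 m; v ends 2 m/s.
7–12 s: v starts 2 m/s; Δx = 2·5 + ½·-3·5² = -27.5 m; v ends -13 m/s.
x(12) = 3 + Σ Δx = -77 m.

-77 m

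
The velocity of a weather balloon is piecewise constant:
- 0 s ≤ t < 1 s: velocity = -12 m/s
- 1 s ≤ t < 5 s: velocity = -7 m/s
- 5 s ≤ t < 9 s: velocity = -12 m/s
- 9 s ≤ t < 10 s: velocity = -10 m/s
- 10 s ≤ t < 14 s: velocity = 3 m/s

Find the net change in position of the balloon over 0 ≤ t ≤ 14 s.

Displacement is the signed area under the v-t curve.
0–1 s: -12 × 1 = -12 m
1–5 s: -7 × 4 = -28 m
5–9 s: -12 × 4 = -48 m
9–10 s: -10 × 1 = -10 m
10–14 s: 3 × 4 = 12 m
Net displacement = -86 m

-86 m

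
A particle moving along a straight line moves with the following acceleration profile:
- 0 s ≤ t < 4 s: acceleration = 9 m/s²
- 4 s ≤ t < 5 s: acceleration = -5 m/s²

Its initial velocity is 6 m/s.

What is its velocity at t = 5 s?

37 m/s

Δv equals the area under the a-t graph; then v = v₀ + Δv.
0–4 s: 9 × 4 = 36 m/s
4–5 s: -5 × 1 = -5 m/s
Δv = 31 m/s, so v(5) = 6 + (31) = 37 m/s.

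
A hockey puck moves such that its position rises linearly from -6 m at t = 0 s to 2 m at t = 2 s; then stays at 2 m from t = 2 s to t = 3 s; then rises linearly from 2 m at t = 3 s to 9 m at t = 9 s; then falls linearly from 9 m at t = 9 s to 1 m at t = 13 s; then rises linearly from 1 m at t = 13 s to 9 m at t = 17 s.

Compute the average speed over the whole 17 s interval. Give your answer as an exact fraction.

31/17 m/s

Average speed = (total path length)/(elapsed time); on a piecewise-linear x-t graph the path length is Σ|Δx|.
0–2 s: |Δx| = |2 − -6| = 8 m
2–3 s: |Δx| = |2 − 2| = 0 m
3–9 s: |Δx| = |9 − 2| = 7 m
9–13 s: |Δx| = |1 − 9| = 8 m
13–17 s: |Δx| = |9 − 1| = 8 m
Total path = 31 m; average speed = 31/17 = 31/17 m/s.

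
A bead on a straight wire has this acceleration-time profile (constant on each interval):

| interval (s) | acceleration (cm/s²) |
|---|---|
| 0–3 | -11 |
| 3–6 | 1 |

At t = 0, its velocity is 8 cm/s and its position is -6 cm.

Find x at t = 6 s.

-102 cm

On each constant-a segment, Δv = aΔt and Δx = v₀Δt + ½aΔt²; chain segment to segment.
0–3 s: v starts 8 cm/s; Δx = 8·3 + ½·-11·3² = -25.5 cm; v ends -25 cm/s.
3–6 s: v starts -25 cm/s; Δx = -25·3 + ½·1·3² = -70.5 cm; v ends -22 cm/s.
x(6) = -6 + Σ Δx = -102 cm.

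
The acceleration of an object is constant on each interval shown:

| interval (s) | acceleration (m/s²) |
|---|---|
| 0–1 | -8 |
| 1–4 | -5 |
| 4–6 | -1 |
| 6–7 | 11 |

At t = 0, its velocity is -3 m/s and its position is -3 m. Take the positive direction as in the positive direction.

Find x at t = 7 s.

-142 m

On each constant-a segment, Δv = aΔt and Δx = v₀Δt + ½aΔt²; chain segment to segment.
0–1 s: v starts -3 m/s; Δx = -3·1 + ½·-8·1² = -7 m; v ends -11 m/s.
1–4 s: v starts -11 m/s; Δx = -11·3 + ½·-5·3² = -55.5 m; v ends -26 m/s.
4–6 s: v starts -26 m/s; Δx = -26·2 + ½·-1·2² = -54 m; v ends -28 m/s.
6–7 s: v starts -28 m/s; Δx = -28·1 + ½·11·1² = -22.5 m; v ends -17 m/s.
x(7) = -3 + Σ Δx = -142 m.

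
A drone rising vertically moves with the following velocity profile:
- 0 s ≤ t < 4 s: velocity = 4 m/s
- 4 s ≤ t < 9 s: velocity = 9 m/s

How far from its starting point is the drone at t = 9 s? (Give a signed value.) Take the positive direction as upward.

61 m

Displacement is the signed area under the v-t curve.
0–4 s: 4 × 4 = 16 m
4–9 s: 9 × 5 = 45 m
Net displacement = 61 m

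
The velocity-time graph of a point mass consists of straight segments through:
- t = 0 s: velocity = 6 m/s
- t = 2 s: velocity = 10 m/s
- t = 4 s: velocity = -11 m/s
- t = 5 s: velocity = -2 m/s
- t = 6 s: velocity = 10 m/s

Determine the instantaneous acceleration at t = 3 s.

-10.5 m/s²

Acceleration is the slope of the v-t graph on 2–4 s: (-11 − 10)/(4 − 2) = -10.5 m/s².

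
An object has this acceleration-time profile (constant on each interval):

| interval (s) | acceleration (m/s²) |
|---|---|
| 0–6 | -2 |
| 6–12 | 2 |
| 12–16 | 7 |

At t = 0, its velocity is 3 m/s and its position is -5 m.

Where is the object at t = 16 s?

On each constant-a segment, Δv = aΔt and Δx = v₀Δt + ½aΔt²; chain segment to segment.
0–6 s: v starts 3 m/s; Δx = 3·6 + ½·-2·6² = -18 m; v ends -9 m/s.
6–12 s: v starts -9 m/s; Δx = -9·6 + ½·2·6² = -18 m; v ends 3 m/s.
12–16 s: v starts 3 m/s; Δx = 3·4 + ½·7·4² = 68 m; v ends 31 m/s.
x(16) = -5 + Σ Δx = 27 m.

27 m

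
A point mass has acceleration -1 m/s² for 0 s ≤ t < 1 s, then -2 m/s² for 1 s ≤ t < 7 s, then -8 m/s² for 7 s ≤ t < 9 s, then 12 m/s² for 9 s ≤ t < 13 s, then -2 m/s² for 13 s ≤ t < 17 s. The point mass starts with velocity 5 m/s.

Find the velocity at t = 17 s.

16 m/s

Δv equals the area under the a-t graph; then v = v₀ + Δv.
0–1 s: -1 × 1 = -1 m/s
1–7 s: -2 × 6 = -12 m/s
7–9 s: -8 × 2 = -16 m/s
9–13 s: 12 × 4 = 48 m/s
13–17 s: -2 × 4 = -8 m/s
Δv = 11 m/s, so v(17) = 5 + (11) = 16 m/s.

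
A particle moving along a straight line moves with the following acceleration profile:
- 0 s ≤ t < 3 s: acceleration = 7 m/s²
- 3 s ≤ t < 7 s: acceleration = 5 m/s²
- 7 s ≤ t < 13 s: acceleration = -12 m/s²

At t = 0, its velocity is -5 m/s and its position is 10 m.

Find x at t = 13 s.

130.5 m

On each constant-a segment, Δv = aΔt and Δx = v₀Δt + ½aΔt²; chain segment to segment.
0–3 s: v starts -5 m/s; Δx = -5·3 + ½·7·3² = 16.5 m; v ends 16 m/s.
3–7 s: v starts 16 m/s; Δx = 16·4 + ½·5·4² = 104 m; v ends 36 m/s.
7–13 s: v starts 36 m/s; Δx = 36·6 + ½·-12·6² = 0 m; v ends -36 m/s.
x(13) = 10 + Σ Δx = 130.5 m.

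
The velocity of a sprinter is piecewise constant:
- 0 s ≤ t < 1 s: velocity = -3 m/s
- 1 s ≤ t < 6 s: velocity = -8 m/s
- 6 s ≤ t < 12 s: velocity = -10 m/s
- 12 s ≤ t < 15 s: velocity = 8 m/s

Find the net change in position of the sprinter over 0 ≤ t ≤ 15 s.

-79 m

Net displacement equals the area under the velocity-time graph (areas below the axis count negative).
0–1 s: -3 × 1 = -3 m
1–6 s: -8 × 5 = -40 m
6–12 s: -10 × 6 = -60 m
12–15 s: 8 × 3 = 24 m
Net displacement = -79 m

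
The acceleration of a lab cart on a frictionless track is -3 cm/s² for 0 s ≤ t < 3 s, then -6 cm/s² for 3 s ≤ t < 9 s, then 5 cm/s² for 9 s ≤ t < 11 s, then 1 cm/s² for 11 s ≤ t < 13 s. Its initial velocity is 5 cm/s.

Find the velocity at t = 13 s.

-28 cm/s

Δv equals the area under the a-t graph; then v = v₀ + Δv.
0–3 s: -3 × 3 = -9 cm/s
3–9 s: -6 × 6 = -36 cm/s
9–11 s: 5 × 2 = 10 cm/s
11–13 s: 1 × 2 = 2 cm/s
Δv = -33 cm/s, so v(13) = 5 + (-33) = -28 cm/s.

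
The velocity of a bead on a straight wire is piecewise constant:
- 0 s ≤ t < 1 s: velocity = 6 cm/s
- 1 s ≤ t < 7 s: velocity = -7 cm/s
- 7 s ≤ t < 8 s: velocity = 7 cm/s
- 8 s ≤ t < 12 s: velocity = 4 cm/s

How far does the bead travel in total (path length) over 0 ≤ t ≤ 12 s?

Distance (not displacement) is the total path length: add the absolute areas under v-t.
0–1 s: |6| × 1 = 6 cm
1–7 s: |-7| × 6 = 42 cm
7–8 s: |7| × 1 = 7 cm
8–12 s: |4| × 4 = 16 cm
Total distance = 71 cm

71 cm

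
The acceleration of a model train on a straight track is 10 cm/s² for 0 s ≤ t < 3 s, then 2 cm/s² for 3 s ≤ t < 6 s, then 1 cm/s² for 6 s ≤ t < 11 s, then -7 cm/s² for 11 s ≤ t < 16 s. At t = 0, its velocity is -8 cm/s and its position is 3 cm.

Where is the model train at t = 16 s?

329 cm

On each constant-a segment, Δv = aΔt and Δx = v₀Δt + ½aΔt²; chain segment to segment.
0–3 s: v starts -8 cm/s; Δx = -8·3 + ½·10·3² = 21 cm; v ends 22 cm/s.
3–6 s: v starts 22 cm/s; Δx = 22·3 + ½·2·3² = 75 cm; v ends 28 cm/s.
6–11 s: v starts 28 cm/s; Δx = 28·5 + ½·1·5² = 152.5 cm; v ends 33 cm/s.
11–16 s: v starts 33 cm/s; Δx = 33·5 + ½·-7·5² = 77.5 cm; v ends -2 cm/s.
x(16) = 3 + Σ Δx = 329 cm.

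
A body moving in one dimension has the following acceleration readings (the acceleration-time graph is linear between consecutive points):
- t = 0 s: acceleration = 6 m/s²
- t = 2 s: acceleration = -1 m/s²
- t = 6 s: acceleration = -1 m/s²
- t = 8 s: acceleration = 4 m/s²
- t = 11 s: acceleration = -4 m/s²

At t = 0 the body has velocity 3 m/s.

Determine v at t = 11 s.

7 m/s

Δv equals the area under the a-t graph; then v = v₀ + Δv.
0–2 s: ½(6 + -1)(2) = 5 m/s
2–6 s: -1 × 4 = -4 m/s
6–8 s: ½(-1 + 4)(2) = 3 m/s
8–11 s: ½(4 + -4)(3) = 0 m/s
Δv = 4 m/s, so v(11) = 3 + (4) = 7 m/s.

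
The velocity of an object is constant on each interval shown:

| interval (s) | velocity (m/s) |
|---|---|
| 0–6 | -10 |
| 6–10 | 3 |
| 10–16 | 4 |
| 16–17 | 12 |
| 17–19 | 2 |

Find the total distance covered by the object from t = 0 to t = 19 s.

Distance (not displacement) is the total path length: add the absolute areas under v-t.
0–6 s: |-10| × 6 = 60 m
6–10 s: |3| × 4 = 12 m
10–16 s: |4| × 6 = 24 m
16–17 s: |12| × 1 = 12 m
17–19 s: |2| × 2 = 4 m
Total distance = 112 m

112 m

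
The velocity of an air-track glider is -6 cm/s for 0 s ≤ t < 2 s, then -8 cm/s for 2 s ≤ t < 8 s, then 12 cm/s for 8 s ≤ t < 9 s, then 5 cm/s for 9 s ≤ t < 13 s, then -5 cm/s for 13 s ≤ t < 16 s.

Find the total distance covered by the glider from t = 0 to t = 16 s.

107 cm

Total distance travelled is ∫|v| dt — sum the magnitudes of each area piece.
0–2 s: |-6| × 2 = 12 cm
2–8 s: |-8| × 6 = 48 cm
8–9 s: |12| × 1 = 12 cm
9–13 s: |5| × 4 = 20 cm
13–16 s: |-5| × 3 = 15 cm
Total distance = 107 cm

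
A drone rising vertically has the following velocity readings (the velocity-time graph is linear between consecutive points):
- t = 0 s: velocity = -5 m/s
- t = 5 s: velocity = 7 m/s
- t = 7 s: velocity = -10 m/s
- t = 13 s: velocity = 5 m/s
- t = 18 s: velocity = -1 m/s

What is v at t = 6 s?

-1.5 m/s

On 5–7 s the graph is linear from 7 to -10 m/s: v(6) = 7 + (-10 − 7)·(6 − 5)/(7 − 5) = -1.5 m/s.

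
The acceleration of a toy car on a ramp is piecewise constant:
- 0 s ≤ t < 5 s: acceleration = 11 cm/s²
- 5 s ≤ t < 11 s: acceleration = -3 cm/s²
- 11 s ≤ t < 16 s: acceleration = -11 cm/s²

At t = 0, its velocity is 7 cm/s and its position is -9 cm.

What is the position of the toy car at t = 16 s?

On each constant-a segment, Δv = aΔt and Δx = v₀Δt + ½aΔt²; chain segment to segment.
0–5 s: v starts 7 cm/s; Δx = 7·5 + ½·11·5² = 172.5 cm; v ends 62 cm/s.
5–11 s: v starts 62 cm/s; Δx = 62·6 + ½·-3·6² = 318 cm; v ends 44 cm/s.
11–16 s: v starts 44 cm/s; Δx = 44·5 + ½·-11·5² = 82.5 cm; v ends -11 cm/s.
x(16) = -9 + Σ Δx = 564 cm.

564 cm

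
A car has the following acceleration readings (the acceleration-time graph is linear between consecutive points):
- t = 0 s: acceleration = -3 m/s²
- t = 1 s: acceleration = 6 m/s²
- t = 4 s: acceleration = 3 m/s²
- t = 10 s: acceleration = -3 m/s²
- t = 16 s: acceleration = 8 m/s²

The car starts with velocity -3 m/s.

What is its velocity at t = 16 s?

Δv equals the area under the a-t graph; then v = v₀ + Δv.
0–1 s: ½(-3 + 6)(1) = 1.5 m/s
1–4 s: ½(6 + 3)(3) = 13.5 m/s
4–10 s: ½(3 + -3)(6) = 0 m/s
10–16 s: ½(-3 + 8)(6) = 15 m/s
Δv = 30 m/s, so v(16) = -3 + (30) = 27 m/s.

27 m/s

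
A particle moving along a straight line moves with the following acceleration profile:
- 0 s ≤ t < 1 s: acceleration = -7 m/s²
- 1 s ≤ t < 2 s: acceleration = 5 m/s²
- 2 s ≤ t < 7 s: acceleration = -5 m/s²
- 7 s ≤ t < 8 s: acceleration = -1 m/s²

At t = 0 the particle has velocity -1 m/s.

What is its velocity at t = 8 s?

-29 m/s

Δv equals the area under the a-t graph; then v = v₀ + Δv.
0–1 s: -7 × 1 = -7 m/s
1–2 s: 5 × 1 = 5 m/s
2–7 s: -5 × 5 = -25 m/s
7–8 s: -1 × 1 = -1 m/s
Δv = -28 m/s, so v(8) = -1 + (-28) = -29 m/s.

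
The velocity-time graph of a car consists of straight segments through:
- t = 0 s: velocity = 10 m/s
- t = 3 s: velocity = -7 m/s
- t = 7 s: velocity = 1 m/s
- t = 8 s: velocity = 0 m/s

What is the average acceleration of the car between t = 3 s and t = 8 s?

1.4 m/s²

Average acceleration = Δv/Δt = (0 − -7)/(8 − 3) = 1.4 m/s².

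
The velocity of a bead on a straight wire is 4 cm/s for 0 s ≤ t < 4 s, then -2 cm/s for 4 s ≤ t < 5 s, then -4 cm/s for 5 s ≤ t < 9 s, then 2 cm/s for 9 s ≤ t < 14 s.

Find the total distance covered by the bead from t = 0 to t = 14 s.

Distance (not displacement) is the total path length: add the absolute areas under v-t.
0–4 s: |4| × 4 = 16 cm
4–5 s: |-2| × 1 = 2 cm
5–9 s: |-4| × 4 = 16 cm
9–14 s: |2| × 5 = 10 cm
Total distance = 44 cm

44 cm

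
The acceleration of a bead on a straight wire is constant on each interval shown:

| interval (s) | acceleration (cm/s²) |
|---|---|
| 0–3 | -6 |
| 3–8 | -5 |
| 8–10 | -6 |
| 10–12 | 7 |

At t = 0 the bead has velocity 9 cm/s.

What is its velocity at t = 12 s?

-32 cm/s

Δv equals the area under the a-t graph; then v = v₀ + Δv.
0–3 s: -6 × 3 = -18 cm/s
3–8 s: -5 × 5 = -25 cm/s
8–10 s: -6 × 2 = -12 cm/s
10–12 s: 7 × 2 = 14 cm/s
Δv = -41 cm/s, so v(12) = 9 + (-41) = -32 cm/s.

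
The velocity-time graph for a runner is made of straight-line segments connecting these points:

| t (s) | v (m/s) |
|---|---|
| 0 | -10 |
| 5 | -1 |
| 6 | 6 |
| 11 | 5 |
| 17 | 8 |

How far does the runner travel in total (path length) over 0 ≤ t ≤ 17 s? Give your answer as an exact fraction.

Distance (not displacement) is the total path length: add the absolute areas under v-t.
0–5 s: |½(-10 + -1)(5)| = 27.5 m
5–6 s: v = 0 at t = 36/7 s; triangle areas 1/14 + 18/7 = 37/14 m
6–11 s: |½(6 + 5)(5)| = 27.5 m
11–17 s: |½(5 + 8)(6)| = 39 m
Total distance = 1353/14 m

1353/14 m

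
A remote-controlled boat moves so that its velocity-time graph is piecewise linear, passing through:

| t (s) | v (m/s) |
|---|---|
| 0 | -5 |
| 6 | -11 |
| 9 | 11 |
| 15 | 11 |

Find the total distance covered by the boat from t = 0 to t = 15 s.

130.5 m

Distance (not displacement) is the total path length: add the absolute areas under v-t.
0–6 s: |½(-5 + -11)(6)| = 48 m
6–9 s: v = 0 at t = 7.5 s; triangle areas 8.25 + 8.25 = 16.5 m
9–15 s: |11| × 6 = 66 m
Total distance = 130.5 m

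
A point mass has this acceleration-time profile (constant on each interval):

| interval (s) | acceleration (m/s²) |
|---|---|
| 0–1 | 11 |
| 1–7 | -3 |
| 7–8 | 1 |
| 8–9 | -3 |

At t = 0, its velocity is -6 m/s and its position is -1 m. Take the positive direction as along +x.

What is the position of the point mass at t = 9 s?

-51.5 m

On each constant-a segment, Δv = aΔt and Δx = v₀Δt + ½aΔt²; chain segment to segment.
0–1 s: v starts -6 m/s; Δx = -6·1 + ½·11·1² = -0.5 m; v ends 5 m/s.
1–7 s: v starts 5 m/s; Δx = 5·6 + ½·-3·6² = -24 m; v ends -13 m/s.
7–8 s: v starts -13 m/s; Δx = -13·1 + ½·1·1² = -12.5 m; v ends -12 m/s.
8–9 s: v starts -12 m/s; Δx = -12·1 + ½·-3·1² = -13.5 m; v ends -15 m/s.
x(9) = -1 + Σ Δx = -51.5 m.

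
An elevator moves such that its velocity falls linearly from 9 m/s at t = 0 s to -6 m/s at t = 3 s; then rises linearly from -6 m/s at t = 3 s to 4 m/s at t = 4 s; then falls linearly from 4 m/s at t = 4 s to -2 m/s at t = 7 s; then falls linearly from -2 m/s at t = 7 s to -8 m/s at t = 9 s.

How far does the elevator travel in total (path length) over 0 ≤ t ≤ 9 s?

Total distance travelled is ∫|v| dt — sum the magnitudes of each area piece.
0–3 s: v = 0 at t = 1.8 s; triangle areas 8.1 + 3.6 = 11.7 m
3–4 s: v = 0 at t = 3.6 s; triangle areas 1.8 + 0.8 = 2.6 m
4–7 s: v = 0 at t = 6 s; triangle areas 4 + 1 = 5 m
7–9 s: |½(-2 + -8)(2)| = 10 m
Total distance = 29.3 m

29.3 m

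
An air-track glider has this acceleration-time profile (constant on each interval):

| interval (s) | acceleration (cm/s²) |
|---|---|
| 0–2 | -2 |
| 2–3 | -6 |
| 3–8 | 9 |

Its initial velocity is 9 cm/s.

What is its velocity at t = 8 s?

Δv equals the area under the a-t graph; then v = v₀ + Δv.
0–2 s: -2 × 2 = -4 cm/s
2–3 s: -6 × 1 = -6 cm/s
3–8 s: 9 × 5 = 45 cm/s
Δv = 35 cm/s, so v(8) = 9 + (35) = 44 cm/s.

44 cm/s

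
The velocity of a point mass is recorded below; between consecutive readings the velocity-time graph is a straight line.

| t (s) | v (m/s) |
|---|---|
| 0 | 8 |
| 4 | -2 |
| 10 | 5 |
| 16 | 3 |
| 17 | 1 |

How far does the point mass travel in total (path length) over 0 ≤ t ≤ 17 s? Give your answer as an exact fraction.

Distance (not displacement) is the total path length: add the absolute areas under v-t.
0–4 s: v = 0 at t = 3.2 s; triangle areas 12.8 + 0.8 = 13.6 m
4–10 s: v = 0 at t = 40/7 s; triangle areas 12/7 + 75/7 = 87/7 m
10–16 s: |½(5 + 3)(6)| = 24 m
16–17 s: |½(3 + 1)(1)| = 2 m
Total distance = 1821/35 m

1821/35 m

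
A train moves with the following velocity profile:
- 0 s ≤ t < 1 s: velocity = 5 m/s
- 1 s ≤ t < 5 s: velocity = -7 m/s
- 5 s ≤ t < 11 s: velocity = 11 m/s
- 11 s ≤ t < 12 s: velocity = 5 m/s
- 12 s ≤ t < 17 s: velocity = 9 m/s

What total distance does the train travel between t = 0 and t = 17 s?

Distance (not displacement) is the total path length: add the absolute areas under v-t.
0–1 s: |5| × 1 = 5 m
1–5 s: |-7| × 4 = 28 m
5–11 s: |11| × 6 = 66 m
11–12 s: |5| × 1 = 5 m
12–17 s: |9| × 5 = 45 m
Total distance = 149 m

149 m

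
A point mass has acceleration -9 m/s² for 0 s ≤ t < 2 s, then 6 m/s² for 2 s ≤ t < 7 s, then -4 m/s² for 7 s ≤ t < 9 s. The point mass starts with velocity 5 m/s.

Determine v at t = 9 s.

Δv equals the area under the a-t graph; then v = v₀ + Δv.
0–2 s: -9 × 2 = -18 m/s
2–7 s: 6 × 5 = 30 m/s
7–9 s: -4 × 2 = -8 m/s
Δv = 4 m/s, so v(9) = 5 + (4) = 9 m/s.

9 m/s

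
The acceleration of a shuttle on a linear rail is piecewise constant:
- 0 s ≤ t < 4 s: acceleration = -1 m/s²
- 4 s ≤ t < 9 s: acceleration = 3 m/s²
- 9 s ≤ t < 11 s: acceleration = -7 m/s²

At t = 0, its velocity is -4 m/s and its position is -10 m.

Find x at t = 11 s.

On each constant-a segment, Δv = aΔt and Δx = v₀Δt + ½aΔt²; chain segment to segment.
0–4 s: v starts -4 m/s; Δx = -4·4 + ½·-1·4² = -24 m; v ends -8 m/s.
4–9 s: v starts -8 m/s; Δx = -8·5 + ½·3·5² = -2.5 m; v ends 7 m/s.
9–11 s: v starts 7 m/s; Δx = 7·2 + ½·-7·2² = 0 m; v ends -7 m/s.
x(11) = -10 + Σ Δx = -36.5 m.

-36.5 m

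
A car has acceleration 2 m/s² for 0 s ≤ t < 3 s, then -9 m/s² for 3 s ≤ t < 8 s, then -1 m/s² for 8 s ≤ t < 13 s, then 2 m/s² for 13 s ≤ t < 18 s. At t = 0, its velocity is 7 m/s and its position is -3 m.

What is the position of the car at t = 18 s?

-353 m

On each constant-a segment, Δv = aΔt and Δx = v₀Δt + ½aΔt²; chain segment to segment.
0–3 s: v starts 7 m/s; Δx = 7·3 + ½·2·3² = 30 m; v ends 13 m/s.
3–8 s: v starts 13 m/s; Δx = 13·5 + ½·-9·5² = -47.5 m; v ends -32 m/s.
8–13 s: v starts -32 m/s; Δx = -32·5 + ½·-1·5² = -172.5 m; v ends -37 m/s.
13–18 s: v starts -37 m/s; Δx = -37·5 + ½·2·5² = -160 m; v ends -27 m/s.
x(18) = -3 + Σ Δx = -353 m.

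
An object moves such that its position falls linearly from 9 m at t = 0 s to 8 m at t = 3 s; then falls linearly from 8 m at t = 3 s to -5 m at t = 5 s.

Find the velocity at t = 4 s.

-6.5 m/s

Velocity is the slope of the x-t graph on 3–5 s: (-5 − 8)/(5 − 3) = -6.5 m/s.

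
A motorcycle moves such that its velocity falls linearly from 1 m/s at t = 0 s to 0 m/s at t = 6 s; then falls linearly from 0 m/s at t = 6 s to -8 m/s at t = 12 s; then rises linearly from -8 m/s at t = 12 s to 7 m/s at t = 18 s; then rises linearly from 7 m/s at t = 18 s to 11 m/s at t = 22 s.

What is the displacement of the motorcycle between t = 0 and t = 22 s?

Net displacement equals the area under the velocity-time graph (areas below the axis count negative).
0–6 s: ½(1 + 0)(6) = 3 m
6–12 s: ½(0 + -8)(6) = -24 m
12–18 s: ½(-8 + 7)(6) = -3 m
18–22 s: ½(7 + 11)(4) = 36 m
Net displacement = 12 m

12 m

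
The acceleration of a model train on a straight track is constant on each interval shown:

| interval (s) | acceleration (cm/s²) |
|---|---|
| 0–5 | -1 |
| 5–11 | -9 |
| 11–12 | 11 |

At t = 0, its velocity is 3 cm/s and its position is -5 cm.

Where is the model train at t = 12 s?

-227 cm

On each constant-a segment, Δv = aΔt and Δx = v₀Δt + ½aΔt²; chain segment to segment.
0–5 s: v starts 3 cm/s; Δx = 3·5 + ½·-1·5² = 2.5 cm; v ends -2 cm/s.
5–11 s: v starts -2 cm/s; Δx = -2·6 + ½·-9·6² = -174 cm; v ends -56 cm/s.
11–12 s: v starts -56 cm/s; Δx = -56·1 + ½·11·1² = -50.5 cm; v ends -45 cm/s.
x(12) = -5 + Σ Δx = -227 cm.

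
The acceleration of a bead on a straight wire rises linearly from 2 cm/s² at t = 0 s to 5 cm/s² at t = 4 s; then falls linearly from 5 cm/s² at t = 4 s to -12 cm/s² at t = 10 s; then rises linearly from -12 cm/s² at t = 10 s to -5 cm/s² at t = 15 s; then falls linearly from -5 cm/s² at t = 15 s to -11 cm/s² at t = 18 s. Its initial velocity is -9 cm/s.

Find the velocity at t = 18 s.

-82.5 cm/s

Δv equals the area under the a-t graph; then v = v₀ + Δv.
0–4 s: ½(2 + 5)(4) = 14 cm/s
4–10 s: ½(5 + -12)(6) = -21 cm/s
10–15 s: ½(-12 + -5)(5) = -42.5 cm/s
15–18 s: ½(-5 + -11)(3) = -24 cm/s
Δv = -73.5 cm/s, so v(18) = -9 + (-73.5) = -82.5 cm/s.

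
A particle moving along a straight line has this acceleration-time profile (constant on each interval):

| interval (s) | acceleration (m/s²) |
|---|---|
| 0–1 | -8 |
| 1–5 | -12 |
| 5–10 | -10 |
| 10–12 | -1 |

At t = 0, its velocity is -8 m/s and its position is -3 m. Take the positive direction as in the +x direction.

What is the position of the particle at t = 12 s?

On each constant-a segment, Δv = aΔt and Δx = v₀Δt + ½aΔt²; chain segment to segment.
0–1 s: v starts -8 m/s; Δx = -8·1 + ½·-8·1² = -12 m; v ends -16 m/s.
1–5 s: v starts -16 m/s; Δx = -16·4 + ½·-12·4² = -160 m; v ends -64 m/s.
5–10 s: v starts -64 m/s; Δx = -64·5 + ½·-10·5² = -445 m; v ends -114 m/s.
10–12 s: v starts -114 m/s; Δx = -114·2 + ½·-1·2² = -230 m; v ends -116 m/s.
x(12) = -3 + Σ Δx = -850 m.

-850 m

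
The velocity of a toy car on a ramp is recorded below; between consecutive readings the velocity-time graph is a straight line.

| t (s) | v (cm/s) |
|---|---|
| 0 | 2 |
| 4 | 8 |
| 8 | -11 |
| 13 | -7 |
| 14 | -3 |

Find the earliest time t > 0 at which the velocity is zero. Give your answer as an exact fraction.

t = 108/19 s

v changes sign on 4–8 s (from 8 to -11); the graph is linear there, so v = 0 at t = 4 + (-8)·(8 − 4)/(-11 − 8) = 108/19 s.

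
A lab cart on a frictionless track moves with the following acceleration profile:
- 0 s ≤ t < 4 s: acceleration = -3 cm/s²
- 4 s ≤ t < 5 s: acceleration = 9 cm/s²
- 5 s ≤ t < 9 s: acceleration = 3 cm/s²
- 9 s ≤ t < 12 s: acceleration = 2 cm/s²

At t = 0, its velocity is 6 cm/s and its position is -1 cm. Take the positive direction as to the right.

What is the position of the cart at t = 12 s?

87.5 cm

On each constant-a segment, Δv = aΔt and Δx = v₀Δt + ½aΔt²; chain segment to segment.
0–4 s: v starts 6 cm/s; Δx = 6·4 + ½·-3·4² = 0 cm; v ends -6 cm/s.
4–5 s: v starts -6 cm/s; Δx = -6·1 + ½·9·1² = -1.5 cm; v ends 3 cm/s.
5–9 s: v starts 3 cm/s; Δx = 3·4 + ½·3·4² = 36 cm; v ends 15 cm/s.
9–12 s: v starts 15 cm/s; Δx = 15·3 + ½·2·3² = 54 cm; v ends 21 cm/s.
x(12) = -1 + Σ Δx = 87.5 cm.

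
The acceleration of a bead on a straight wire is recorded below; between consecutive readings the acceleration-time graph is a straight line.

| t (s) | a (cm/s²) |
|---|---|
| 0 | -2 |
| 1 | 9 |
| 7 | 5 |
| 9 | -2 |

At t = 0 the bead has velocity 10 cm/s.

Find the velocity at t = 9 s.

58.5 cm/s

Δv equals the area under the a-t graph; then v = v₀ + Δv.
0–1 s: ½(-2 + 9)(1) = 3.5 cm/s
1–7 s: ½(9 + 5)(6) = 42 cm/s
7–9 s: ½(5 + -2)(2) = 3 cm/s
Δv = 48.5 cm/s, so v(9) = 10 + (48.5) = 58.5 cm/s.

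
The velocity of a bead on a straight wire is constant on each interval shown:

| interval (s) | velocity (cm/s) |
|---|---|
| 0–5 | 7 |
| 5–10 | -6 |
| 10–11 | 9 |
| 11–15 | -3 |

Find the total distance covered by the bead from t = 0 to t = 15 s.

86 cm

Distance (not displacement) is the total path length: add the absolute areas under v-t.
0–5 s: |7| × 5 = 35 cm
5–10 s: |-6| × 5 = 30 cm
10–11 s: |9| × 1 = 9 cm
11–15 s: |-3| × 4 = 12 cm
Total distance = 86 cm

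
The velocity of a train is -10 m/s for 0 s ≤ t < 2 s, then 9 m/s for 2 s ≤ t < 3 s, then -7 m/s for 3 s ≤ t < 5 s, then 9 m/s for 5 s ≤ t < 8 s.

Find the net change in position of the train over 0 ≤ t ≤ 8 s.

Displacement is the signed area under the v-t curve.
0–2 s: -10 × 2 = -20 m
2–3 s: 9 × 1 = 9 m
3–5 s: -7 × 2 = -14 m
5–8 s: 9 × 3 = 27 m
Net displacement = 2 m

2 m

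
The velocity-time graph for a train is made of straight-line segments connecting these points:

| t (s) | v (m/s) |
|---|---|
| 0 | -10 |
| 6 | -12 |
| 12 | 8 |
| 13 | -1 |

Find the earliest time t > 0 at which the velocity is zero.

v changes sign on 6–12 s (from -12 to 8); the graph is linear there, so v = 0 at t = 6 + (12)·(12 − 6)/(8 − -12) = 9.6 s.

t = 9.6 s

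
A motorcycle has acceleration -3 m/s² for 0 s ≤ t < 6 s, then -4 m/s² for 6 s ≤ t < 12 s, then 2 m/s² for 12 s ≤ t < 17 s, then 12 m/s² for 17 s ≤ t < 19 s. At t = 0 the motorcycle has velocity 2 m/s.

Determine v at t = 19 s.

Δv equals the area under the a-t graph; then v = v₀ + Δv.
0–6 s: -3 × 6 = -18 m/s
6–12 s: -4 × 6 = -24 m/s
12–17 s: 2 × 5 = 10 m/s
17–19 s: 12 × 2 = 24 m/s
Δv = -8 m/s, so v(19) = 2 + (-8) = -6 m/s.

-6 m/s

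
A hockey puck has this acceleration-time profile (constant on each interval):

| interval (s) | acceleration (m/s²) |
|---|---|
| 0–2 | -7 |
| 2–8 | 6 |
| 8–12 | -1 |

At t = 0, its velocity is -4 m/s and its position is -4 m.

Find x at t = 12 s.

On each constant-a segment, Δv = aΔt and Δx = v₀Δt + ½aΔt²; chain segment to segment.
0–2 s: v starts -4 m/s; Δx = -4·2 + ½·-7·2² = -22 m; v ends -18 m/s.
2–8 s: v starts -18 m/s; Δx = -18·6 + ½·6·6² = 0 m; v ends 18 m/s.
8–12 s: v starts 18 m/s; Δx = 18·4 + ½·-1·4² = 64 m; v ends 14 m/s.
x(12) = -4 + Σ Δx = 38 m.

38 m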